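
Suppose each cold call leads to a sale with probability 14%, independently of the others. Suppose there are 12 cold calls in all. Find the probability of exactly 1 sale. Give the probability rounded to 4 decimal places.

X ~ Binomial(n=12, p=0.14).
P(X=1) = C(12,1) · p^1 · (1−p)^11
= 12 · 0.14 · 0.19032 = 0.319737

0.3197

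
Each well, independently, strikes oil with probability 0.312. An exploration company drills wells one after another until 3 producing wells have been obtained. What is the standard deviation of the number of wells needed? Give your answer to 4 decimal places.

Y = total wells until the third success; negative binomial with r=3, p=0.312.
SD(Y) = √[r(1−p)/p²] = √(21.203156) = 4.604688

4.6047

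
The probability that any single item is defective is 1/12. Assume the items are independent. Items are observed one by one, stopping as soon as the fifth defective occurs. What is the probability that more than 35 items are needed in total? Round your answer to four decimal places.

0.8370

Needing more than 35 items ⇔ fewer than 5 successes in the first 35. With X ~ Binomial(35, 0.083333), P(Y > 35) = P(X ≤ 4).
  k=0: C(35,0)·0.083333^0·0.916667^35 = 0.047577
  k=1: C(35,1)·0.083333^1·0.916667^34 = 0.151383
  k=2: C(35,2)·0.083333^2·0.916667^33 = 0.233955
  k=3: C(35,3)·0.083333^3·0.916667^32 = 0.233955
  k=4: C(35,4)·0.083333^4·0.916667^31 = 0.170149
P(X ≤ 4) = 0.837018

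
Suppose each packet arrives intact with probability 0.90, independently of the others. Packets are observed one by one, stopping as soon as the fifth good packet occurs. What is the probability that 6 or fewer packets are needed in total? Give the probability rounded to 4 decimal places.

0.8857

Finishing within 6 packets ⇔ at least 5 successes in the first 6. With X ~ Binomial(6, 0.90), P(Y ≤ 6) = 1 − P(X ≤ 4).
  k=0: C(6,0)·0.90^0·0.10^6 = 0.000001
  k=1: C(6,1)·0.90^1·0.10^5 = 0.000054
  k=2: C(6,2)·0.90^2·0.10^4 = 0.001215
  k=3: C(6,3)·0.90^3·0.10^3 = 0.014580
  k=4: C(6,4)·0.90^4·0.10^2 = 0.098415
1 − 0.114265 = 0.885735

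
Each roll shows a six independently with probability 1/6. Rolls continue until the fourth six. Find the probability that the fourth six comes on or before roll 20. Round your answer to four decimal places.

Finishing within 20 rolls ⇔ at least 4 successes in the first 20. With X ~ Binomial(20, 0.166667), P(Y ≤ 20) = 1 − P(X ≤ 3).
  k=0: C(20,0)·0.166667^0·0.833333^20 = 0.026084
  k=1: C(20,1)·0.166667^1·0.833333^19 = 0.104336
  k=2: C(20,2)·0.166667^2·0.833333^18 = 0.198239
  k=3: C(20,3)·0.166667^3·0.833333^17 = 0.237887
1 − 0.566546 = 0.433454

0.4335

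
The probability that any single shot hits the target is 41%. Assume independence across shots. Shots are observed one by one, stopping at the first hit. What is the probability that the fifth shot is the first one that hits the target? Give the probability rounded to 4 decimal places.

0.0497

Geometric (trials to first success), p = 0.41.
P(Y = 5) = (1−p)^4 · p = 0.12117 · 0.41 = 0.049681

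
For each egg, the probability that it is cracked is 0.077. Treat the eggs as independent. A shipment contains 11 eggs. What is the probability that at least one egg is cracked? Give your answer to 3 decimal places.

P(at least one) = 1 − P(none) = 1 − (1 − 0.077)^11
= 1 − 0.41421 = 0.58579

0.586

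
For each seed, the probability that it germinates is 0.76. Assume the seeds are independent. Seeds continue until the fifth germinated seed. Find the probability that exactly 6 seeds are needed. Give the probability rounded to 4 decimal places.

Y = trial on which the fifth success occurs; negative binomial, r=5, p=0.76.
P(Y=6) = C(5,4) · p^5 · (1−p)^1
= 5 · 0.25355 · 0.24 = 0.304263

0.3043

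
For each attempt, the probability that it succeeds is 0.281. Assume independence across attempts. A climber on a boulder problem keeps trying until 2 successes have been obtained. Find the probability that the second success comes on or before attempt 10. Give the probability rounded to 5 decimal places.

Finishing within 10 attempts ⇔ at least 2 successes in the first 10. With X ~ Binomial(10, 0.281), P(Y ≤ 10) = 1 − P(X ≤ 1).
  k=0: C(10,0)·0.281^0·0.719^10 = 0.0369223
  k=1: C(10,1)·0.281^1·0.719^9 = 0.1443000
1 − 0.1812223 = 0.8187777

0.81878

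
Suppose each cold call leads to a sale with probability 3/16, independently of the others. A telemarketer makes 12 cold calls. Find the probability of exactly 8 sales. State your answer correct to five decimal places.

X ~ Binomial(n=12, p=0.1875).
P(X=8) = C(12,8) · p^8 · (1−p)^4
= 495 · 1.5276e-06 · 0.43581 = 0.0003295

0.00033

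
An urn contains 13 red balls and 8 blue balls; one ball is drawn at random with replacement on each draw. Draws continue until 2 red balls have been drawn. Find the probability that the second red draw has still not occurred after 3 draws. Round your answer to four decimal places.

0.3248

Needing more than 3 draws ⇔ fewer than 2 successes in the first 3. With X ~ Binomial(3, 0.619048), P(Y > 3) = P(X ≤ 1).
  k=0: C(3,0)·0.619048^0·0.380952^3 = 0.055286
  k=1: C(3,1)·0.619048^1·0.380952^2 = 0.269517
P(X ≤ 1) = 0.324803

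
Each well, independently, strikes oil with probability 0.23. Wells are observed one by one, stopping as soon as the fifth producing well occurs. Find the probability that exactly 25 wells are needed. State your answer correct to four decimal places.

Y = trial on which the fifth success occurs; negative binomial, r=5, p=0.23.
P(Y=25) = C(24,4) · p^5 · (1−p)^20
= 10626 · 0.00064363 · 0.005368 = 0.036713

0.0367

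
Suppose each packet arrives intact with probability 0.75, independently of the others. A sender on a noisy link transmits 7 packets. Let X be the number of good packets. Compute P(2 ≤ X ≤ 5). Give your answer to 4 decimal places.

0.5537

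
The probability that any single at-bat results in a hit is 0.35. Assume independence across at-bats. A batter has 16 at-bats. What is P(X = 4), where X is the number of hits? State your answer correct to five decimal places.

X ~ Binomial(n=16, p=0.35).
P(X=4) = C(16,4) · p^4 · (1−p)^12
= 1820 · 0.015006 · 0.005688 = 0.1553473

0.15535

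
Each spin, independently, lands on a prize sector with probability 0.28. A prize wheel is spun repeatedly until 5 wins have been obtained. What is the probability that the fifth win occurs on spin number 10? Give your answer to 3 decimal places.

0.042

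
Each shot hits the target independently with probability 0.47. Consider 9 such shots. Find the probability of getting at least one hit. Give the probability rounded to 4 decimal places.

0.9967

P(at least one) = 1 − P(none) = 1 − (1 − 0.47)^9
= 1 − 0.003300 = 0.996700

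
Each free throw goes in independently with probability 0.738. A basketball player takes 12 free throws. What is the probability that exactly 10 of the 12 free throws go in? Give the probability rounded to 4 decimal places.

0.2171

X ~ Binomial(n=12, p=0.738).
P(X=10) = C(12,10) · p^10 · (1−p)^2
= 66 · 0.047925 · 0.068644 = 0.217125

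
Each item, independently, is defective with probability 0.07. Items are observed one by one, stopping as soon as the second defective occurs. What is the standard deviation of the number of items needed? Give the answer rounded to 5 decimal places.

19.48312

Y = total items until the second success; negative binomial with r=2, p=0.07.
SD(Y) = √[r(1−p)/p²] = √(379.5918367) = 19.4831167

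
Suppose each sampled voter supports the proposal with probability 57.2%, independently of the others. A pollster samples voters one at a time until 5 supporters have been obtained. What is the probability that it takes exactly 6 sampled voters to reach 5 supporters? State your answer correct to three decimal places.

Y = trial on which the fifth success occurs; negative binomial, r=5, p=0.572.
P(Y=6) = C(5,4) · p^5 · (1−p)^1
= 5 · 0.061232 · 0.428 = 0.13104

0.131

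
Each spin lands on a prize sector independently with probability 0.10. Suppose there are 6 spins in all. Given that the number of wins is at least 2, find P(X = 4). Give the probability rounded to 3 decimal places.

0.011

X ~ Binomial(6, 0.10). Want P(X=4 | X≥2) = P(X=4) / P(X≥2).
P(X=4) = C(6,4)·0.10^4·0.90^2 = 0.00121
P(X≥2) = 1 − 0.53144 − 0.35429 = 0.11427
Ratio = 0.00121 / 0.11427 = 0.01063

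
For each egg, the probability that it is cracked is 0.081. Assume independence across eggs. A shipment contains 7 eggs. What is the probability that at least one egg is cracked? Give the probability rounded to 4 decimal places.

P(at least one) = 1 − P(none) = 1 − (1 − 0.081)^7
= 1 − 0.553616 = 0.446384

0.4464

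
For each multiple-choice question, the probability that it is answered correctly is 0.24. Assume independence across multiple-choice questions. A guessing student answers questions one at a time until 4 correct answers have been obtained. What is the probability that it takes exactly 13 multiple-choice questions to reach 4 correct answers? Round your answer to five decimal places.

Y = trial on which the fourth success occurs; negative binomial, r=4, p=0.24.
P(Y=13) = C(12,3) · p^4 · (1−p)^9
= 220 · 0.0033178 · 0.084591 = 0.0617433

0.06174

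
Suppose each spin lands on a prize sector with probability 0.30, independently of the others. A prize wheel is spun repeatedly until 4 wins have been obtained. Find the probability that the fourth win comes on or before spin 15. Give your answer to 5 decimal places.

0.70313

Finishing within 15 spins ⇔ at least 4 successes in the first 15. With X ~ Binomial(15, 0.30), P(Y ≤ 15) = 1 − P(X ≤ 3).
  k=0: C(15,0)·0.30^0·0.70^15 = 0.0047476
  k=1: C(15,1)·0.30^1·0.70^14 = 0.0305200
  k=2: C(15,2)·0.30^2·0.70^13 = 0.0915601
  k=3: C(15,3)·0.30^3·0.70^12 = 0.1700402
1 − 0.2968679 = 0.7031321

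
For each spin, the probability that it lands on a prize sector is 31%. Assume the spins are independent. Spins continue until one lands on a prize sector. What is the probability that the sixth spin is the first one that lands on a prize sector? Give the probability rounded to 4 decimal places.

0.0485

Geometric (trials to first success), p = 0.31.
P(Y = 6) = (1−p)^5 · p = 0.1564 · 0.31 = 0.048485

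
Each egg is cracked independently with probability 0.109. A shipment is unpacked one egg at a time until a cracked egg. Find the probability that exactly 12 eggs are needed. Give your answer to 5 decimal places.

Geometric (trials to first success), p = 0.109.
P(Y = 12) = (1−p)^11 · p = 0.28097 · 0.109 = 0.0306254

0.03063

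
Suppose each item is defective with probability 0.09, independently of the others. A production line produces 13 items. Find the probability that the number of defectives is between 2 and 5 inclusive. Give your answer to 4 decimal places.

X ~ Binomial(13, 0.09); P(2 ≤ X ≤ 5) = Σ C(13,k) p^k (1−p)^(13−k) over k:
  k=2: C(13,2)·0.09^2·0.91^11 = 0.223890
  k=3: C(13,3)·0.09^3·0.91^10 = 0.081191
  k=4: C(13,4)·0.09^4·0.91^9 = 0.020075
  k=5: C(13,5)·0.09^5·0.91^8 = 0.003574
Total = 0.328729

0.3287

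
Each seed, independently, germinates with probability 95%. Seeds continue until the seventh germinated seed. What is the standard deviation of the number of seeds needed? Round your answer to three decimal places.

Y = total seeds until the seventh success; negative binomial with r=7, p=0.95.
SD(Y) = √[r(1−p)/p²] = √(0.38781) = 0.62275

0.623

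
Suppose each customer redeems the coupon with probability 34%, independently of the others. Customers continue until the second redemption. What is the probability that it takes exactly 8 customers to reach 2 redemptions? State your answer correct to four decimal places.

Y = trial on which the second success occurs; negative binomial, r=2, p=0.34.
P(Y=8) = C(7,1) · p^2 · (1−p)^6
= 7 · 0.1156 · 0.082654 = 0.066884

0.0669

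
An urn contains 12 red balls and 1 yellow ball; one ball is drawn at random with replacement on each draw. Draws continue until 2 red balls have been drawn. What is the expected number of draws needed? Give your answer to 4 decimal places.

2.1667

Y = total draws until the second success; negative binomial with r=2, p=0.923077.
E[Y] = r / p = 2 / 0.923077 = 2.166667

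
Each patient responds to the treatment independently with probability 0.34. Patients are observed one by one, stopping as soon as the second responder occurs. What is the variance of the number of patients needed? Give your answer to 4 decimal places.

Y = total patients until the second success; negative binomial with r=2, p=0.34.
Var(Y) = r(1−p)/p² = 2·0.66 / 0.34² = 11.418685

11.4187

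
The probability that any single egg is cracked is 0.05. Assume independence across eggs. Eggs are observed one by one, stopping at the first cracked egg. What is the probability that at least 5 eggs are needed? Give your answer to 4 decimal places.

0.8145

Y = number of eggs to the first success; geometric, p = 0.05.
P(Y > 4) = P(first 4 all fail) = (1−p)^4 = 0.814506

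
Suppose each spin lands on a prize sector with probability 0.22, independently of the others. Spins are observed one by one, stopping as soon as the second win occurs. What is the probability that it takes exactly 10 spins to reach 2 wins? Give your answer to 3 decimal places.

Y = trial on which the second success occurs; negative binomial, r=2, p=0.22.
P(Y=10) = C(9,1) · p^2 · (1−p)^8
= 9 · 0.0484 · 0.13701 = 0.05968

0.060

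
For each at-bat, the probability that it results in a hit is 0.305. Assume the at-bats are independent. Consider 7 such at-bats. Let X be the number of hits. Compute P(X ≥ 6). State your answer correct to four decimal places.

0.0042

X ~ Binomial(7, 0.305); P(X ≥ 6) = Σ C(7,k) p^k (1−p)^(7−k) over k:
  k=6: C(7,6)·0.305^6·0.695^1 = 0.003916
  k=7: C(7,7)·0.305^7·0.695^0 = 0.000246
Total = 0.004162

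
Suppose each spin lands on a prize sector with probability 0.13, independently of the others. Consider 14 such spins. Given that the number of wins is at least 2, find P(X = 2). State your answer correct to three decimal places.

0.516

X ~ Binomial(14, 0.13). Want P(X=2 | X≥2) = P(X=2) / P(X≥2).
P(X=2) = C(14,2)·0.13^2·0.87^12 = 0.28917
P(X≥2) = 1 − 0.14232 − 0.29773 = 0.55995
Ratio = 0.28917 / 0.55995 = 0.51643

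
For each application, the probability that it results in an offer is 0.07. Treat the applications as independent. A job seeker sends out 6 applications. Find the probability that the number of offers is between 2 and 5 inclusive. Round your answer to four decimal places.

0.0608

X ~ Binomial(6, 0.07); P(2 ≤ X ≤ 5) = Σ C(6,k) p^k (1−p)^(6−k) over k:
  k=2: C(6,2)·0.07^2·0.93^4 = 0.054982
  k=3: C(6,3)·0.07^3·0.93^3 = 0.005518
  k=4: C(6,4)·0.07^4·0.93^2 = 0.000311
  k=5: C(6,5)·0.07^5·0.93^1 = 0.000009
Total = 0.060821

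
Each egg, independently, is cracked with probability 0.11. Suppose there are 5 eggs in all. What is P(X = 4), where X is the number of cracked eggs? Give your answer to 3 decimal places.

0.001

X ~ Binomial(n=5, p=0.11).
P(X=4) = C(5,4) · p^4 · (1−p)^1
= 5 · 0.00014641 · 0.89 = 0.00065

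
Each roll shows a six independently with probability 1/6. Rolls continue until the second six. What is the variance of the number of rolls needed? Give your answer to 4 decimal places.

Y = total rolls until the second success; negative binomial with r=2, p=0.166667.
Var(Y) = r(1−p)/p² = 2·0.833333 / 0.166667² = 60.000000

60.0000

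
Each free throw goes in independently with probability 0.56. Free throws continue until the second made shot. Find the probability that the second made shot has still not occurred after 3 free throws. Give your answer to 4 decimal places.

Needing more than 3 free throws ⇔ fewer than 2 successes in the first 3. With X ~ Binomial(3, 0.56), P(Y > 3) = P(X ≤ 1).
  k=0: C(3,0)·0.56^0·0.44^3 = 0.085184
  k=1: C(3,1)·0.56^1·0.44^2 = 0.325248
P(X ≤ 1) = 0.410432

0.4104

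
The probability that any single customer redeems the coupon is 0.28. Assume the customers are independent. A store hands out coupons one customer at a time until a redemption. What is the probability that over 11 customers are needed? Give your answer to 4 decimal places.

0.0270

Y = number of customers to the first success; geometric, p = 0.28.
P(Y > 11) = P(first 11 all fail) = (1−p)^11 = 0.026956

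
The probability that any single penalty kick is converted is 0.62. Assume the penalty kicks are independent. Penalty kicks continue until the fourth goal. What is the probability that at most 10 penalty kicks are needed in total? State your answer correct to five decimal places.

Finishing within 10 penalty kicks ⇔ at least 4 successes in the first 10. With X ~ Binomial(10, 0.62), P(Y ≤ 10) = 1 − P(X ≤ 3).
  k=0: C(10,0)·0.62^0·0.38^10 = 0.0000628
  k=1: C(10,1)·0.62^1·0.38^9 = 0.0010243
  k=2: C(10,2)·0.62^2·0.38^8 = 0.0075208
  k=3: C(10,3)·0.62^3·0.38^7 = 0.0327221
1 − 0.0413301 = 0.9586699

0.95867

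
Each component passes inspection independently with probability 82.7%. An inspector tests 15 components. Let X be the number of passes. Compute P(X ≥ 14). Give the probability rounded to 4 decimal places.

0.2395

X ~ Binomial(15, 0.827); P(X ≥ 14) = Σ C(15,k) p^k (1−p)^(15−k) over k:
  k=14: C(15,14)·0.827^14·0.173^1 = 0.181641
  k=15: C(15,15)·0.827^15·0.173^0 = 0.057887
Total = 0.239528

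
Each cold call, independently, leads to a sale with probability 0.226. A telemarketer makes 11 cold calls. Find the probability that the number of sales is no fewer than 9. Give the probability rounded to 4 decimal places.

X ~ Binomial(11, 0.226); P(X ≥ 9) = Σ C(11,k) p^k (1−p)^(11−k) over k:
  k=9: C(11,9)·0.226^9·0.774^2 = 0.000051
  k=10: C(11,10)·0.226^10·0.774^1 = 0.000003
  k=11: C(11,11)·0.226^11·0.774^0 = 0.000000
Total = 0.000054

0.0001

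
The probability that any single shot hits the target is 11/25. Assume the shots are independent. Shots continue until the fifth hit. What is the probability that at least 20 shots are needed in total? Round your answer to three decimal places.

Needing more than 19 shots ⇔ fewer than 5 successes in the first 19. With X ~ Binomial(19, 0.44), P(Y > 19) = P(X ≤ 4).
  k=0: C(19,0)·0.44^0·0.56^19 = 0.00002
  k=1: C(19,1)·0.44^1·0.56^18 = 0.00025
  k=2: C(19,2)·0.44^2·0.56^17 = 0.00173
  k=3: C(19,3)·0.44^3·0.56^16 = 0.00772
  k=4: C(19,4)·0.44^4·0.56^15 = 0.02427
P(X ≤ 4) = 0.03398

0.034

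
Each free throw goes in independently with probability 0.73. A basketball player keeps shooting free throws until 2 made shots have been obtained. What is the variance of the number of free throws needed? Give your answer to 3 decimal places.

1.013

Y = total free throws until the second success; negative binomial with r=2, p=0.73.
Var(Y) = r(1−p)/p² = 2·0.27 / 0.73² = 1.01332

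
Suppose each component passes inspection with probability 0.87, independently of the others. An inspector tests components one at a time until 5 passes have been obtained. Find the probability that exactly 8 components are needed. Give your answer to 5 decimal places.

Y = trial on which the fifth success occurs; negative binomial, r=5, p=0.87.
P(Y=8) = C(7,4) · p^5 · (1−p)^3
= 35 · 0.49842 · 0.002197 = 0.0383261

0.03833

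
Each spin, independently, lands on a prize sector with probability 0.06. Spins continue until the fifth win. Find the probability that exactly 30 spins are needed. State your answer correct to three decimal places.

0.004

Y = trial on which the fifth success occurs; negative binomial, r=5, p=0.06.
P(Y=30) = C(29,4) · p^5 · (1−p)^25
= 23751 · 7.776e-07 · 0.21291 = 0.00393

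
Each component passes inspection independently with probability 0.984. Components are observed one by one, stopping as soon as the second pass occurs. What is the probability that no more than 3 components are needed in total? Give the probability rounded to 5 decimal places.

Finishing within 3 components ⇔ at least 2 successes in the first 3. With X ~ Binomial(3, 0.984), P(Y ≤ 3) = 1 − P(X ≤ 1).
  k=0: C(3,0)·0.984^0·0.016^3 = 0.0000041
  k=1: C(3,1)·0.984^1·0.016^2 = 0.0007557
1 − 0.0007598 = 0.9992402

0.99924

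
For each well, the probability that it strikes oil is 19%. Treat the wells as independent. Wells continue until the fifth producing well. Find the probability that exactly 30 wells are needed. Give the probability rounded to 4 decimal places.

0.0303

Y = trial on which the fifth success occurs; negative binomial, r=5, p=0.19.
P(Y=30) = C(29,4) · p^5 · (1−p)^25
= 23751 · 0.00024761 · 0.0051538 = 0.030309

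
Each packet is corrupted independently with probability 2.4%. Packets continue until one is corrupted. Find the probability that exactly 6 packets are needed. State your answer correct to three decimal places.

Geometric (trials to first success), p = 0.024.
P(Y = 6) = (1−p)^5 · p = 0.88562 · 0.024 = 0.02125

0.021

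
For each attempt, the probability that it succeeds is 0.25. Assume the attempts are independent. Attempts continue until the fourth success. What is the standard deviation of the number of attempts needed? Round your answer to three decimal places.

6.928

Y = total attempts until the fourth success; negative binomial with r=4, p=0.25.
SD(Y) = √[r(1−p)/p²] = √(48.00000) = 6.92820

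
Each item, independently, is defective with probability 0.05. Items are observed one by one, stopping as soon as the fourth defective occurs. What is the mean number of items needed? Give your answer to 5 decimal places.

Y = total items until the fourth success; negative binomial with r=4, p=0.05.
E[Y] = r / p = 4 / 0.05 = 80.0000000

80.00000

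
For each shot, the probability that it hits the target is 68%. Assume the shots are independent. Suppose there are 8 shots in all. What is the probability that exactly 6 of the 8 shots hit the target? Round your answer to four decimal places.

X ~ Binomial(n=8, p=0.68).
P(X=6) = C(8,6) · p^6 · (1−p)^2
= 28 · 0.098867 · 0.1024 = 0.283473

0.2835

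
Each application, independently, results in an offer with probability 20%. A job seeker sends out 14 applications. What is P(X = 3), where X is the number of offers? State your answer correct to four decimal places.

0.2501

X ~ Binomial(n=14, p=0.20).
P(X=3) = C(14,3) · p^3 · (1−p)^11
= 364 · 0.008 · 0.085899 = 0.250139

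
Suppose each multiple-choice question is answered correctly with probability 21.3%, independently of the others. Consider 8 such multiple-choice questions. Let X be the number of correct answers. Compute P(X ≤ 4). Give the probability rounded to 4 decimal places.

0.9863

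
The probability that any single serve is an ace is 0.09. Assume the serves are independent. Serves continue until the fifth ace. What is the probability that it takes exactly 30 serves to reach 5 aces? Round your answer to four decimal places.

0.0133

Y = trial on which the fifth success occurs; negative binomial, r=5, p=0.09.
P(Y=30) = C(29,4) · p^5 · (1−p)^25
= 23751 · 5.9049e-06 · 0.094631 = 0.013272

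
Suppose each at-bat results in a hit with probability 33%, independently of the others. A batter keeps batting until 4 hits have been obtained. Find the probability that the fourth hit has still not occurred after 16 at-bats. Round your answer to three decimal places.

0.173

Needing more than 16 at-bats ⇔ fewer than 4 successes in the first 16. With X ~ Binomial(16, 0.33), P(Y > 16) = P(X ≤ 3).
  k=0: C(16,0)·0.33^0·0.67^16 = 0.00165
  k=1: C(16,1)·0.33^1·0.67^15 = 0.01299
  k=2: C(16,2)·0.33^2·0.67^14 = 0.04800
  k=3: C(16,3)·0.33^3·0.67^13 = 0.11033
P(X ≤ 3) = 0.17298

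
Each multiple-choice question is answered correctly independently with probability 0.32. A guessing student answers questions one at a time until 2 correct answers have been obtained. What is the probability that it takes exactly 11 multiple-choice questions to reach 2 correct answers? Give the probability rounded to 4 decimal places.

0.0318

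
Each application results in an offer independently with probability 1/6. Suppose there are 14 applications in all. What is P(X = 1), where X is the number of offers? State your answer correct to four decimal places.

0.2181

X ~ Binomial(n=14, p=0.166667).
P(X=1) = C(14,1) · p^1 · (1−p)^13
= 14 · 0.16667 · 0.093464 = 0.218082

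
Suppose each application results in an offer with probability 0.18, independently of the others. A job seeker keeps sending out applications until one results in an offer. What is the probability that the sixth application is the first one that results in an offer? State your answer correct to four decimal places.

0.0667

Geometric (trials to first success), p = 0.18.
P(Y = 6) = (1−p)^5 · p = 0.37074 · 0.18 = 0.066733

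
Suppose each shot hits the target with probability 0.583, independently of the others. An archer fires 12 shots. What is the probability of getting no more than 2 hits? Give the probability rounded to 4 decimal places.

0.0041

X ~ Binomial(12, 0.583); P(X ≤ 2) = Σ C(12,k) p^k (1−p)^(12−k) over k:
  k=0: C(12,0)·0.583^0·0.417^12 = 0.000028
  k=1: C(12,1)·0.583^1·0.417^11 = 0.000464
  k=2: C(12,2)·0.583^2·0.417^10 = 0.003566
Total = 0.004058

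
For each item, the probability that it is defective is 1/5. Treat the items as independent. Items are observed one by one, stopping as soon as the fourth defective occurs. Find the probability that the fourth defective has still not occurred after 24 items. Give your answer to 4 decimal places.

Needing more than 24 items ⇔ fewer than 4 successes in the first 24. With X ~ Binomial(24, 0.20), P(Y > 24) = P(X ≤ 3).
  k=0: C(24,0)·0.20^0·0.80^24 = 0.004722
  k=1: C(24,1)·0.20^1·0.80^23 = 0.028334
  k=2: C(24,2)·0.20^2·0.80^22 = 0.081461
  k=3: C(24,3)·0.20^3·0.80^21 = 0.149345
P(X ≤ 3) = 0.263862

0.2639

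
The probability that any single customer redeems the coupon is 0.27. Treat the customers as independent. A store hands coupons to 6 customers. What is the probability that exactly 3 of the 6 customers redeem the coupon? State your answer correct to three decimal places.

X ~ Binomial(n=6, p=0.27).
P(X=3) = C(6,3) · p^3 · (1−p)^3
= 20 · 0.019683 · 0.38902 = 0.15314

0.153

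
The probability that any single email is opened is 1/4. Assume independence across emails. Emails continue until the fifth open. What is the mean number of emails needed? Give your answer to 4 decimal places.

Y = total emails until the fifth success; negative binomial with r=5, p=0.25.
E[Y] = r / p = 5 / 0.25 = 20.000000

20.0000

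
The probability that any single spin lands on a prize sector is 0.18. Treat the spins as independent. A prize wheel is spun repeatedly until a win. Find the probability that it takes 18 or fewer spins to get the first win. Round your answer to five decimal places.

0.97190

Y = number of spins to the first success; geometric, p = 0.18.
P(Y ≤ 18) = 1 − (1−p)^18 = 1 − 0.0280963 = 0.9719037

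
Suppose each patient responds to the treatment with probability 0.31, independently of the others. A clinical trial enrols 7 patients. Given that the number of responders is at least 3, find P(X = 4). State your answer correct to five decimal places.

0.28262

X ~ Binomial(7, 0.31). Want P(X=4 | X≥3) = P(X=4) / P(X≥3).
P(X=4) = C(7,4)·0.31^4·0.69^3 = 0.1061847
P(X≥3) = 1 − 0.0744635 − 0.2341824 − 0.3156372 = 0.3757169
Ratio = 0.1061847 / 0.3757169 = 0.2826190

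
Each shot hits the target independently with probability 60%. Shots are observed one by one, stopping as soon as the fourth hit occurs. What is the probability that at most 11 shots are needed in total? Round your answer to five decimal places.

Finishing within 11 shots ⇔ at least 4 successes in the first 11. With X ~ Binomial(11, 0.60), P(Y ≤ 11) = 1 − P(X ≤ 3).
  k=0: C(11,0)·0.60^0·0.40^11 = 0.0000419
  k=1: C(11,1)·0.60^1·0.40^10 = 0.0006921
  k=2: C(11,2)·0.60^2·0.40^9 = 0.0051905
  k=3: C(11,3)·0.60^3·0.40^8 = 0.0233570
1 − 0.0292815 = 0.9707185

0.97072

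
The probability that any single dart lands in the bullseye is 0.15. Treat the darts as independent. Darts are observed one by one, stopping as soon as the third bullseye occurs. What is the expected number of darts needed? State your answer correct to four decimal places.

Y = total darts until the third success; negative binomial with r=3, p=0.15.
E[Y] = r / p = 3 / 0.15 = 20.000000

20.0000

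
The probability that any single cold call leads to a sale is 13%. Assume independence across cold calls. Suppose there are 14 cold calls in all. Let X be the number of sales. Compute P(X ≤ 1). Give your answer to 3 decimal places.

0.440

X ~ Binomial(14, 0.13); P(X ≤ 1) = Σ C(14,k) p^k (1−p)^(14−k) over k:
  k=0: C(14,0)·0.13^0·0.87^14 = 0.14232
  k=1: C(14,1)·0.13^1·0.87^13 = 0.29773
Total = 0.44005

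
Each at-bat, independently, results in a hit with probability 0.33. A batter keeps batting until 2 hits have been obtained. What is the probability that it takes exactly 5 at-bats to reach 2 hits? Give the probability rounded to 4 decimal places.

Y = trial on which the second success occurs; negative binomial, r=2, p=0.33.
P(Y=5) = C(4,1) · p^2 · (1−p)^3
= 4 · 0.1089 · 0.30076 = 0.131012

0.1310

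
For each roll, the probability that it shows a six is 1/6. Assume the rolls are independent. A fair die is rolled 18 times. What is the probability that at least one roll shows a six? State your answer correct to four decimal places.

P(at least one) = 1 − P(none) = 1 − (1 − 0.166667)^18
= 1 − 0.037561 = 0.962439

0.9624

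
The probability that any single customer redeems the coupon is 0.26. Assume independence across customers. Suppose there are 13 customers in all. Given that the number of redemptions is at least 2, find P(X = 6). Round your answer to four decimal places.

X ~ Binomial(13, 0.26). Want P(X=6 | X≥2) = P(X=6) / P(X≥2).
P(X=6) = C(13,6)·0.26^6·0.74^7 = 0.064414
P(X≥2) = 1 − 0.019953 − 0.091138 = 0.888909
Ratio = 0.064414 / 0.888909 = 0.072464

0.0725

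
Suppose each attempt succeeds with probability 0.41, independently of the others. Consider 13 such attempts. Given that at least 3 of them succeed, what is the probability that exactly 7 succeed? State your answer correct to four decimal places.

0.1484

X ~ Binomial(13, 0.41). Want P(X=7 | X≥3) = P(X=7) / P(X≥3).
P(X=7) = C(13,7)·0.41^7·0.59^6 = 0.140967
P(X≥3) = 1 − 0.001050 − 0.009483 − 0.039540 = 0.949927
Ratio = 0.140967 / 0.949927 = 0.148397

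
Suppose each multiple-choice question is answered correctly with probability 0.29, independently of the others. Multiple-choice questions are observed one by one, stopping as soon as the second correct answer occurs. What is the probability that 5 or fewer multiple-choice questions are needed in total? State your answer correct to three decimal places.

Finishing within 5 multiple-choice questions ⇔ at least 2 successes in the first 5. With X ~ Binomial(5, 0.29), P(Y ≤ 5) = 1 − P(X ≤ 1).
  k=0: C(5,0)·0.29^0·0.71^5 = 0.18042
  k=1: C(5,1)·0.29^1·0.71^4 = 0.36847
1 − 0.54889 = 0.45111

0.451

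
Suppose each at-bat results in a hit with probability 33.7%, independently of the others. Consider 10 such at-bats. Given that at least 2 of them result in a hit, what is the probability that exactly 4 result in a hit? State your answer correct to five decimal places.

X ~ Binomial(10, 0.337). Want P(X=4 | X≥2) = P(X=4) / P(X≥2).
P(X=4) = C(10,4)·0.337^4·0.663^6 = 0.2300489
P(X≥2) = 1 − 0.0164110 − 0.0834164 = 0.9001725
Ratio = 0.2300489 / 0.9001725 = 0.2555608

0.25556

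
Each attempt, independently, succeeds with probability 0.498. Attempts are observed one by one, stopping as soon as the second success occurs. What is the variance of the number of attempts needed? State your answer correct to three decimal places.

Y = total attempts until the second success; negative binomial with r=2, p=0.498.
Var(Y) = r(1−p)/p² = 2·0.502 / 0.498² = 4.04832

4.048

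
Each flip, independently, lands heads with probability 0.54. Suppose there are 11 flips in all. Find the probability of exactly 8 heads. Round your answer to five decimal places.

X ~ Binomial(n=11, p=0.54).
P(X=8) = C(11,8) · p^8 · (1−p)^3
= 165 · 0.0072302 · 0.097336 = 0.1161201

0.11612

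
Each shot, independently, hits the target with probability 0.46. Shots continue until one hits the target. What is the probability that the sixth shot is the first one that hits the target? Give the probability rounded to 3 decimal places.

Geometric (trials to first success), p = 0.46.
P(Y = 6) = (1−p)^5 · p = 0.045917 · 0.46 = 0.02112

0.021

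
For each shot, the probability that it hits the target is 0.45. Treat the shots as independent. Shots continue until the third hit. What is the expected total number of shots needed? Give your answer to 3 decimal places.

6.667

Y = total shots until the third success; negative binomial with r=3, p=0.45.
E[Y] = r / p = 3 / 0.45 = 6.66667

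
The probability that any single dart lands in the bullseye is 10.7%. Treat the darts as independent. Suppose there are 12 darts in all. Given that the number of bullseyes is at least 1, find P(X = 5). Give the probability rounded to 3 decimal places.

0.007

X ~ Binomial(12, 0.107). Want P(X=5 | X≥1) = P(X=5) / P(X≥1).
P(X=5) = C(12,5)·0.107^5·0.893^7 = 0.00503
P(X≥1) = 1 − 0.25717 = 0.74283
Ratio = 0.00503 / 0.74283 = 0.00677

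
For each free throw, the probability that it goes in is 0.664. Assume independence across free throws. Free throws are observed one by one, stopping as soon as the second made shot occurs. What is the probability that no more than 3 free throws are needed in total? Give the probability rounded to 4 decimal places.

0.7372

Finishing within 3 free throws ⇔ at least 2 successes in the first 3. With X ~ Binomial(3, 0.664), P(Y ≤ 3) = 1 − P(X ≤ 1).
  k=0: C(3,0)·0.664^0·0.336^3 = 0.037933
  k=1: C(3,1)·0.664^1·0.336^2 = 0.224889
1 − 0.262822 = 0.737178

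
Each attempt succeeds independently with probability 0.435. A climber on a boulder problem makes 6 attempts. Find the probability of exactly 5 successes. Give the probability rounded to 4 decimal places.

X ~ Binomial(n=6, p=0.435).
P(X=5) = C(6,5) · p^5 · (1−p)^1
= 6 · 0.015576 · 0.565 = 0.052801

0.0528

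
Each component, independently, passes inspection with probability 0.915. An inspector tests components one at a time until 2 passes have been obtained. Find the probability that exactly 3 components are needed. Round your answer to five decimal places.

0.14233

Y = trial on which the second success occurs; negative binomial, r=2, p=0.915.
P(Y=3) = C(2,1) · p^2 · (1−p)^1
= 2 · 0.83722 · 0.085 = 0.1423282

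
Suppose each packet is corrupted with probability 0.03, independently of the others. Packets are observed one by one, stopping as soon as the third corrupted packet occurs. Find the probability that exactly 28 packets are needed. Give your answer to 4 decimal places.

Y = trial on which the third success occurs; negative binomial, r=3, p=0.03.
P(Y=28) = C(27,2) · p^3 · (1−p)^25
= 351 · 2.7e-05 · 0.46697 = 0.004426

0.0044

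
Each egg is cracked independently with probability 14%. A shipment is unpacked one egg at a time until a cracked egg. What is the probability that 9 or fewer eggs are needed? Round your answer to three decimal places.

Y = number of eggs to the first success; geometric, p = 0.14.
P(Y ≤ 9) = 1 − (1−p)^9 = 1 − 0.25733 = 0.74267

0.743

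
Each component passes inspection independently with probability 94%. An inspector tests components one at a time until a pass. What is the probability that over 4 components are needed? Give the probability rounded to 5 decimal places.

Y = number of components to the first success; geometric, p = 0.94.
P(Y > 4) = P(first 4 all fail) = (1−p)^4 = 0.0000130

0.00001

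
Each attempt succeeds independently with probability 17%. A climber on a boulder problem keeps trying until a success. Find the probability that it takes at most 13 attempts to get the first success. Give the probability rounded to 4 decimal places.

Y = number of attempts to the first success; geometric, p = 0.17.
P(Y ≤ 13) = 1 − (1−p)^13 = 1 − 0.088719 = 0.911281

0.9113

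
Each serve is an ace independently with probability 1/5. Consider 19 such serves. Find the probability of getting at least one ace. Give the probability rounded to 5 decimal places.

0.98559

P(at least one) = 1 − P(none) = 1 − (1 − 0.20)^19
= 1 − 0.0144115 = 0.9855885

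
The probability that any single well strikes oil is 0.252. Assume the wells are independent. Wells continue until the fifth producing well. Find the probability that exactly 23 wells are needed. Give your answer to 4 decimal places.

0.0399

Y = trial on which the fifth success occurs; negative binomial, r=5, p=0.252.
P(Y=23) = C(22,4) · p^5 · (1−p)^18
= 7315 · 0.0010163 · 0.0053731 = 0.039943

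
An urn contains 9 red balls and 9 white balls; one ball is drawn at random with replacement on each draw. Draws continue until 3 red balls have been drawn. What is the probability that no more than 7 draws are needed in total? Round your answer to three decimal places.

Finishing within 7 draws ⇔ at least 3 successes in the first 7. With X ~ Binomial(7, 0.50), P(Y ≤ 7) = 1 − P(X ≤ 2).
  k=0: C(7,0)·0.50^0·0.50^7 = 0.00781
  k=1: C(7,1)·0.50^1·0.50^6 = 0.05469
  k=2: C(7,2)·0.50^2·0.50^5 = 0.16406
1 − 0.22656 = 0.77344

0.773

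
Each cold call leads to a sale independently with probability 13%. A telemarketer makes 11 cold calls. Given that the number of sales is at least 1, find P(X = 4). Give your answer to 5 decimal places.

X ~ Binomial(11, 0.13). Want P(X=4 | X≥1) = P(X=4) / P(X≥1).
P(X=4) = C(11,4)·0.13^4·0.87^7 = 0.0355568
P(X≥1) = 1 − 0.2161284 = 0.7838716
Ratio = 0.0355568 / 0.7838716 = 0.0453604

0.04536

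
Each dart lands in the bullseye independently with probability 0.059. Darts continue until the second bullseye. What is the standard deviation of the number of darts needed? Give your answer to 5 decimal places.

23.25187

Y = total darts until the second success; negative binomial with r=2, p=0.059.
SD(Y) = √[r(1−p)/p²] = √(540.6492387) = 23.2518653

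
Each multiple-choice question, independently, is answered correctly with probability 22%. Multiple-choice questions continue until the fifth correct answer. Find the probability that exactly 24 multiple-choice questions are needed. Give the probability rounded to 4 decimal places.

Y = trial on which the fifth success occurs; negative binomial, r=5, p=0.22.
P(Y=24) = C(23,4) · p^5 · (1−p)^19
= 8855 · 0.00051536 · 0.0089084 = 0.040654

0.0407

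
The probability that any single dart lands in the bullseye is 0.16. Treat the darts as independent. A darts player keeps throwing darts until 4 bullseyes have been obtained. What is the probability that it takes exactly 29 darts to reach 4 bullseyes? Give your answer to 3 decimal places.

0.027

Y = trial on which the fourth success occurs; negative binomial, r=4, p=0.16.
P(Y=29) = C(28,3) · p^4 · (1−p)^25
= 3276 · 0.00065536 · 0.012793 = 0.02747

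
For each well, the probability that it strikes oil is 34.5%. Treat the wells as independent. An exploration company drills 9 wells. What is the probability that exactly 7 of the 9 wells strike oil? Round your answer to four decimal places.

X ~ Binomial(n=9, p=0.345).
P(X=7) = C(9,7) · p^7 · (1−p)^2
= 36 · 0.00058175 · 0.42902 = 0.008985

0.0090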